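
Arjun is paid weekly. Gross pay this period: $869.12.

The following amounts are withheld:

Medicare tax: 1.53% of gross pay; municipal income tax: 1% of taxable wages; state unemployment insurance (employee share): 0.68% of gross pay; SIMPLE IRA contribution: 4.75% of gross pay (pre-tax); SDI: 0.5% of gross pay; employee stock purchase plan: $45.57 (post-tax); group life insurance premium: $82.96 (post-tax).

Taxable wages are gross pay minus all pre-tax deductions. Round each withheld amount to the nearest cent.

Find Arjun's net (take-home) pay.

SIMPLE IRA contribution: $869.12 × 0.0475 = $41.28
Taxable wages = $869.12 − $41.28 = $827.84
Municipal income tax: $827.84 × 0.01 = $8.28
Medicare tax: $869.12 × 0.0153 = $13.30
State unemployment insurance (employee share): $869.12 × 0.0068 = $5.91
SDI: $869.12 × 0.005 = $4.35
Employee stock purchase plan: $45.57
Group life insurance premium: $82.96
Total deductions = $41.28 + $8.28 + $13.30 + $5.91 + $4.35 + $45.57 + $82.96 = $201.65
Net pay = $869.12 − $201.65 = $667.47

$667.47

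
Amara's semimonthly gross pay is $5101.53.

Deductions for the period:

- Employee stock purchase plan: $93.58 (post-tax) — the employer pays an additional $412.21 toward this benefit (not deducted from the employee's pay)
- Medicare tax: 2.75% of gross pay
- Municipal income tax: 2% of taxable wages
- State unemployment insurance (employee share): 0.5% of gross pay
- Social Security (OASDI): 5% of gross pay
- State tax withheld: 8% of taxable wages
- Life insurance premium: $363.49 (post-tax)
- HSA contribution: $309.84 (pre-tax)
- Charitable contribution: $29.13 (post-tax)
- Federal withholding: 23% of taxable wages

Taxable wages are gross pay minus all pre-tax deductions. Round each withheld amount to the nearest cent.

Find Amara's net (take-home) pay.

$2303.35

HSA contribution: $309.84
Taxable wages = $5101.53 − $309.84 = $4791.69
Federal withholding: $4791.69 × 0.23 = $1102.09
State tax withheld: $4791.69 × 0.08 = $383.34
Municipal income tax: $4791.69 × 0.02 = $95.83
State unemployment insurance (employee share): $5101.53 × 0.005 = $25.51
Social Security (OASDI): $5101.53 × 0.05 = $255.08
Medicare tax: $5101.53 × 0.0275 = $140.29
Life insurance premium: $363.49
Employee stock purchase plan: $93.58
Charitable contribution: $29.13
(Employer's $412.21 toward employee stock purchase plan is not withheld from the employee.)
Total deductions = $309.84 + $1102.09 + $383.34 + $95.83 + $25.51 + $255.08 + $140.29 + $363.49 + $93.58 + $29.13 = $2798.18
Net pay = $5101.53 − $2798.18 = $2303.35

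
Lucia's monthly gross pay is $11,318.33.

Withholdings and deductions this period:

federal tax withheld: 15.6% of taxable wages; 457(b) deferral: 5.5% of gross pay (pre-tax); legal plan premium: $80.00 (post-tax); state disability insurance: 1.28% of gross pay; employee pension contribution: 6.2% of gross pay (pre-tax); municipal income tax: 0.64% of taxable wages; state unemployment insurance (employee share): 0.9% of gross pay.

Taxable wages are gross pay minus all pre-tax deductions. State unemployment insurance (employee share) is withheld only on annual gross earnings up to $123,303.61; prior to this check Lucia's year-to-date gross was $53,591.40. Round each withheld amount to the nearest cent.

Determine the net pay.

Employee pension contribution: $11,318.33 × 0.062 = $701.74
457(b) deferral: $11,318.33 × 0.055 = $622.51
Pre-tax total = $701.74 + $622.51 = $1,324.25
Taxable wages = $11,318.33 − $1,324.25 = $9,994.08
Federal tax withheld: $9,994.08 × 0.156 = $1,559.08
Municipal income tax: $9,994.08 × 0.0064 = $63.96
State disability insurance: $11,318.33 × 0.0128 = $144.87
State unemployment insurance (employee share): cap not yet reached, full $11,318.33 is subject → $11,318.33 × 0.009 = $101.86
Legal plan premium: $80.00
Total deductions = $701.74 + $622.51 + $1,559.08 + $63.96 + $144.87 + $101.86 + $80.00 = $3,274.02
Net pay = $11,318.33 − $3,274.02 = $8,044.31

$8,044.31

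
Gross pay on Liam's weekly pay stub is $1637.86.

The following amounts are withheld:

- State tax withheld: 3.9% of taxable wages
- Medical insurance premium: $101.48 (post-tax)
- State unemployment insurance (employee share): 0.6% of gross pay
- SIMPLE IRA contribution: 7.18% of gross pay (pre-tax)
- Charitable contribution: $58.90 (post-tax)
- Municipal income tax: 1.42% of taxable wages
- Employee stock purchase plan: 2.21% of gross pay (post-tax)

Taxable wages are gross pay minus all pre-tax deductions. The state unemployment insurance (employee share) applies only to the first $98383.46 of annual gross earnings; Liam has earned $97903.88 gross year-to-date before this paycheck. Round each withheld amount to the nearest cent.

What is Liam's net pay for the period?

$1239.92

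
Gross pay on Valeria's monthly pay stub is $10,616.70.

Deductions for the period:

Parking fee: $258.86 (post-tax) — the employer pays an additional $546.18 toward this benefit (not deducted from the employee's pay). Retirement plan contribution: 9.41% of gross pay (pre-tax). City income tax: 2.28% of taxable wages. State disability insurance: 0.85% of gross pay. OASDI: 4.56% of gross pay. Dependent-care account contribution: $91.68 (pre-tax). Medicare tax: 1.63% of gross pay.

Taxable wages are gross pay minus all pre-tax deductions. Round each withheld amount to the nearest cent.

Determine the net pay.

Retirement plan contribution: $10,616.70 × 0.0941 = $999.03
Dependent-care account contribution: $91.68
Pre-tax total = $999.03 + $91.68 = $1,090.71
Taxable wages = $10,616.70 − $1,090.71 = $9,525.99
City income tax: $9,525.99 × 0.0228 = $217.19
State disability insurance: $10,616.70 × 0.0085 = $90.24
OASDI: $10,616.70 × 0.0456 = $484.12
Medicare tax: $10,616.70 × 0.0163 = $173.05
Parking fee: $258.86
(Employer's $546.18 toward parking fee is not withheld from the employee.)
Total deductions = $999.03 + $91.68 + $217.19 + $90.24 + $484.12 + $173.05 + $258.86 = $2,314.17
Net pay = $10,616.70 − $2,314.17 = $8,302.53

$8,302.53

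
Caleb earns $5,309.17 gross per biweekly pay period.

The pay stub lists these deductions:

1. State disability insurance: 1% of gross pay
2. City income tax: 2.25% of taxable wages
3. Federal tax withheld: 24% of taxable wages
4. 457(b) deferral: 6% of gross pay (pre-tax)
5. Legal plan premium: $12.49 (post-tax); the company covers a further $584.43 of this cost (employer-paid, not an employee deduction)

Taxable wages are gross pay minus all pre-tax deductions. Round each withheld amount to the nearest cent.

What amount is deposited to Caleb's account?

457(b) deferral: $5,309.17 × 0.06 = $318.55
Taxable wages = $5,309.17 − $318.55 = $4,990.62
Federal tax withheld: $4,990.62 × 0.24 = $1,197.75
City income tax: $4,990.62 × 0.0225 = $112.29
State disability insurance: $5,309.17 × 0.01 = $53.09
Legal plan premium: $12.49
(Employer's $584.43 toward legal plan premium is not withheld from the employee.)
Total deductions = $318.55 + $1,197.75 + $112.29 + $53.09 + $12.49 = $1,694.17
Net pay = $5,309.17 − $1,694.17 = $3,615.00

$3,615.00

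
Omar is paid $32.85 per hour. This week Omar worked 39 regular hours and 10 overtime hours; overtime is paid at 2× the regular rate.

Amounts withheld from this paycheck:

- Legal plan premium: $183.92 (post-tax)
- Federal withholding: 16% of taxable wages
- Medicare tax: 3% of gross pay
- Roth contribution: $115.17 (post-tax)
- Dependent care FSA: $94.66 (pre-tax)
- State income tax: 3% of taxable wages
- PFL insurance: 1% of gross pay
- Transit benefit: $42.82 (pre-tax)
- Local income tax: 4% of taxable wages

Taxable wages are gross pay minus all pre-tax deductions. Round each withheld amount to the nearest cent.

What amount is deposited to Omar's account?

Regular pay: 39 × $32.85 = $1281.15
Overtime pay: 10 × $32.85 × 2 = $657.00
Gross pay = $1281.15 + $657.00 = $1938.15
Dependent care FSA: $94.66
Transit benefit: $42.82
Pre-tax total = $94.66 + $42.82 = $137.48
Taxable wages = $1938.15 − $137.48 = $1800.67
Local income tax: $1800.67 × 0.04 = $72.03
State income tax: $1800.67 × 0.03 = $54.02
Federal withholding: $1800.67 × 0.16 = $288.11
Medicare tax: $1938.15 × 0.03 = $58.14
PFL insurance: $1938.15 × 0.01 = $19.38
Legal plan premium: $183.92
Roth contribution: $115.17
Total deductions = $94.66 + $42.82 + $72.03 + $54.02 + $288.11 + $58.14 + $19.38 + $183.92 + $115.17 = $928.25
Net pay = $1938.15 − $928.25 = $1009.90

$1009.90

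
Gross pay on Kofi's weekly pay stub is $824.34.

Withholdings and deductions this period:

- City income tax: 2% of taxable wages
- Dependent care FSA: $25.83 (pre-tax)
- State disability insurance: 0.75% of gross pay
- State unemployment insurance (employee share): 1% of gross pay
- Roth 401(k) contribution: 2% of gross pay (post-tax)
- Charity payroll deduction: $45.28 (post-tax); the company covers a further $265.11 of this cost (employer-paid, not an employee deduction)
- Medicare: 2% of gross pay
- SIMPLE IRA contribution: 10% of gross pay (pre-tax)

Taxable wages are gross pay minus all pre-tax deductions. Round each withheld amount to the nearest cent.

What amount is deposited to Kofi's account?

$609.08

SIMPLE IRA contribution: $824.34 × 0.1 = $82.43
Dependent care FSA: $25.83
Pre-tax total = $82.43 + $25.83 = $108.26
Taxable wages = $824.34 − $108.26 = $716.08
City income tax: $716.08 × 0.02 = $14.32
Medicare: $824.34 × 0.02 = $16.49
State disability insurance: $824.34 × 0.0075 = $6.18
State unemployment insurance (employee share): $824.34 × 0.01 = $8.24
Roth 401(k) contribution: $824.34 × 0.02 = $16.49
Charity payroll deduction: $45.28
(Employer's $265.11 toward charity payroll deduction is not withheld from the employee.)
Total deductions = $82.43 + $25.83 + $14.32 + $16.49 + $6.18 + $8.24 + $16.49 + $45.28 = $215.26
Net pay = $824.34 − $215.26 = $609.08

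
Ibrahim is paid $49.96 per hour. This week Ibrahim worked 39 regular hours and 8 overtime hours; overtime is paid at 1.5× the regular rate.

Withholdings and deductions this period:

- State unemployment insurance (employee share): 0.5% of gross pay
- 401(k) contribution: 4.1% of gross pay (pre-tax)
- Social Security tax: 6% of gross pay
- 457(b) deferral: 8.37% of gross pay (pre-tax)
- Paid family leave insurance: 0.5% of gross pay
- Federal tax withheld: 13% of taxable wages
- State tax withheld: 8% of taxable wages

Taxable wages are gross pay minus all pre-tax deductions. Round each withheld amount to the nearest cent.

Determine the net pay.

$1,583.52

Regular pay: 39 × $49.96 = $1,948.44
Overtime pay: 8 × $49.96 × 1.5 = $599.52
Gross pay = $1,948.44 + $599.52 = $2,547.96
457(b) deferral: $2,547.96 × 0.0837 = $213.26
401(k) contribution: $2,547.96 × 0.041 = $104.47
Pre-tax total = $213.26 + $104.47 = $317.73
Taxable wages = $2,547.96 − $317.73 = $2,230.23
State tax withheld: $2,230.23 × 0.08 = $178.42
Federal tax withheld: $2,230.23 × 0.13 = $289.93
Social Security tax: $2,547.96 × 0.06 = $152.88
Paid family leave insurance: $2,547.96 × 0.005 = $12.74
State unemployment insurance (employee share): $2,547.96 × 0.005 = $12.74
Total deductions = $213.26 + $104.47 + $178.42 + $289.93 + $152.88 + $12.74 + $12.74 = $964.44
Net pay = $2,547.96 − $964.44 = $1,583.52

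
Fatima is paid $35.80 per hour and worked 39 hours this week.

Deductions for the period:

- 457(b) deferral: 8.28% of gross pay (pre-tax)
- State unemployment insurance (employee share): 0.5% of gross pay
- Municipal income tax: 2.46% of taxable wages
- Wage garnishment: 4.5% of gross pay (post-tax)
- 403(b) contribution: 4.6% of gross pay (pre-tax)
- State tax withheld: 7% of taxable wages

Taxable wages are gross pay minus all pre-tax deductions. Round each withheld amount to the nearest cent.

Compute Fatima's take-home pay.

Gross pay: 39 × $35.80 = $1,396.20
403(b) contribution: $1,396.20 × 0.046 = $64.23
457(b) deferral: $1,396.20 × 0.0828 = $115.61
Pre-tax total = $64.23 + $115.61 = $179.84
Taxable wages = $1,396.20 − $179.84 = $1,216.36
State tax withheld: $1,216.36 × 0.07 = $85.15
Municipal income tax: $1,216.36 × 0.0246 = $29.92
State unemployment insurance (employee share): $1,396.20 × 0.005 = $6.98
Wage garnishment: $1,396.20 × 0.045 = $62.83
Total deductions = $64.23 + $115.61 + $85.15 + $29.92 + $6.98 + $62.83 = $364.72
Net pay = $1,396.20 − $364.72 = $1,031.48

$1,031.48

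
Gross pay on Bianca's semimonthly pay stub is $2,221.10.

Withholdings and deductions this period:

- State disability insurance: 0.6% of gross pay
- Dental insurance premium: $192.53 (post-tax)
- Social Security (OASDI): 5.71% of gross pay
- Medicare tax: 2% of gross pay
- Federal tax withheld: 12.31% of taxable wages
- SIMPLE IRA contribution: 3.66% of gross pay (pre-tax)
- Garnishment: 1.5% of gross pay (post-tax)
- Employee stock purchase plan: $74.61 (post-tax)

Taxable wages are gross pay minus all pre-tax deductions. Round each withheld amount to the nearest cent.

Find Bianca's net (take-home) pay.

SIMPLE IRA contribution: $2,221.10 × 0.0366 = $81.29
Taxable wages = $2,221.10 − $81.29 = $2,139.81
Federal tax withheld: $2,139.81 × 0.1231 = $263.41
Medicare tax: $2,221.10 × 0.02 = $44.42
State disability insurance: $2,221.10 × 0.006 = $13.33
Social Security (OASDI): $2,221.10 × 0.0571 = $126.82
Garnishment: $2,221.10 × 0.015 = $33.32
Dental insurance premium: $192.53
Employee stock purchase plan: $74.61
Total deductions = $81.29 + $263.41 + $44.42 + $13.33 + $126.82 + $33.32 + $192.53 + $74.61 = $829.73
Net pay = $2,221.10 − $829.73 = $1,391.37

$1,391.37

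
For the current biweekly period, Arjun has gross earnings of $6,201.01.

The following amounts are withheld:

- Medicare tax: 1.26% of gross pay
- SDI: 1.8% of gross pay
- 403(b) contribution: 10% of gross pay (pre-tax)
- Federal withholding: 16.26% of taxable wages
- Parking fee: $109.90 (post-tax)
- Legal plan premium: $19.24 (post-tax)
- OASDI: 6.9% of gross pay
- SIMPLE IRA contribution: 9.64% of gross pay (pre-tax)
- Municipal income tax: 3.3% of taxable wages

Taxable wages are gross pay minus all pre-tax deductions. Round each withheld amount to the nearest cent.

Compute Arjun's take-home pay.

$3,261.67

SIMPLE IRA contribution: $6,201.01 × 0.0964 = $597.78
403(b) contribution: $6,201.01 × 0.1 = $620.10
Pre-tax total = $597.78 + $620.10 = $1,217.88
Taxable wages = $6,201.01 − $1,217.88 = $4,983.13
Municipal income tax: $4,983.13 × 0.033 = $164.44
Federal withholding: $4,983.13 × 0.1626 = $810.26
Medicare tax: $6,201.01 × 0.0126 = $78.13
OASDI: $6,201.01 × 0.069 = $427.87
SDI: $6,201.01 × 0.018 = $111.62
Parking fee: $109.90
Legal plan premium: $19.24
Total deductions = $597.78 + $620.10 + $164.44 + $810.26 + $78.13 + $427.87 + $111.62 + $109.90 + $19.24 = $2,939.34
Net pay = $6,201.01 − $2,939.34 = $3,261.67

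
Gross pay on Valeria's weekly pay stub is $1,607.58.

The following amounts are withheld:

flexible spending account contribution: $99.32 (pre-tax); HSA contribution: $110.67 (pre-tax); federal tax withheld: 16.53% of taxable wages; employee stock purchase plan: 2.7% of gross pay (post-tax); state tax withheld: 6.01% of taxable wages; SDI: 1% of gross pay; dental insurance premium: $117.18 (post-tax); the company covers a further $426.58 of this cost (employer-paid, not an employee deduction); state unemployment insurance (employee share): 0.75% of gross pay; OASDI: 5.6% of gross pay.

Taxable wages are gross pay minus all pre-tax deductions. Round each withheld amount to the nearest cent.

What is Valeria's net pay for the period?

$803.83

Flexible spending account contribution: $99.32
HSA contribution: $110.67
Pre-tax total = $99.32 + $110.67 = $209.99
Taxable wages = $1,607.58 − $209.99 = $1,397.59
Federal tax withheld: $1,397.59 × 0.1653 = $231.02
State tax withheld: $1,397.59 × 0.0601 = $84.00
State unemployment insurance (employee share): $1,607.58 × 0.0075 = $12.06
OASDI: $1,607.58 × 0.056 = $90.02
SDI: $1,607.58 × 0.01 = $16.08
Dental insurance premium: $117.18
Employee stock purchase plan: $1,607.58 × 0.027 = $43.40
(Employer's $426.58 toward dental insurance premium is not withheld from the employee.)
Total deductions = $99.32 + $110.67 + $231.02 + $84.00 + $12.06 + $90.02 + $16.08 + $117.18 + $43.40 = $803.75
Net pay = $1,607.58 − $803.75 = $803.83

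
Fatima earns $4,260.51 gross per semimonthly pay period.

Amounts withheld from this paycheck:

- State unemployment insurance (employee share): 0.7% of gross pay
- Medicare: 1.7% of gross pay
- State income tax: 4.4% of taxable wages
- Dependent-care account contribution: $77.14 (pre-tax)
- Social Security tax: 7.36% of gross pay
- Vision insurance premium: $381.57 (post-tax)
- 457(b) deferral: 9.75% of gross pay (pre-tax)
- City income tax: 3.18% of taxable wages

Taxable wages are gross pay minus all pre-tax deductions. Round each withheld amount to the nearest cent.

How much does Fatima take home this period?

457(b) deferral: $4,260.51 × 0.0975 = $415.40
Dependent-care account contribution: $77.14
Pre-tax total = $415.40 + $77.14 = $492.54
Taxable wages = $4,260.51 − $492.54 = $3,767.97
City income tax: $3,767.97 × 0.0318 = $119.82
State income tax: $3,767.97 × 0.044 = $165.79
State unemployment insurance (employee share): $4,260.51 × 0.007 = $29.82
Medicare: $4,260.51 × 0.017 = $72.43
Social Security tax: $4,260.51 × 0.0736 = $313.57
Vision insurance premium: $381.57
Total deductions = $415.40 + $77.14 + $119.82 + $165.79 + $29.82 + $72.43 + $313.57 + $381.57 = $1,575.54
Net pay = $4,260.51 − $1,575.54 = $2,684.97

$2,684.97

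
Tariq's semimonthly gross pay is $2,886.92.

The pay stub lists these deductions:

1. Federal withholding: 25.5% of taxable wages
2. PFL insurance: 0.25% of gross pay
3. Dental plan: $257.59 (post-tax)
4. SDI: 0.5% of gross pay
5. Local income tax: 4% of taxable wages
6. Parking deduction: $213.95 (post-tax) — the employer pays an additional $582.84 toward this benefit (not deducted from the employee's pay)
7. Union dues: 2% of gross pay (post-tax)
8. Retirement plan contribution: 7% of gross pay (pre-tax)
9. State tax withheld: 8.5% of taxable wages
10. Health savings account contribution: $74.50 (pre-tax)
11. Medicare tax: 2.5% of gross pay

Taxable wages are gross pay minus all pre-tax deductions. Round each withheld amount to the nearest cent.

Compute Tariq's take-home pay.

Retirement plan contribution: $2,886.92 × 0.07 = $202.08
Health savings account contribution: $74.50
Pre-tax total = $202.08 + $74.50 = $276.58
Taxable wages = $2,886.92 − $276.58 = $2,610.34
State tax withheld: $2,610.34 × 0.085 = $221.88
Local income tax: $2,610.34 × 0.04 = $104.41
Federal withholding: $2,610.34 × 0.255 = $665.64
PFL insurance: $2,886.92 × 0.0025 = $7.22
SDI: $2,886.92 × 0.005 = $14.43
Medicare tax: $2,886.92 × 0.025 = $72.17
Union dues: $2,886.92 × 0.02 = $57.74
Parking deduction: $213.95
Dental plan: $257.59
(Employer's $582.84 toward parking deduction is not withheld from the employee.)
Total deductions = $202.08 + $74.50 + $221.88 + $104.41 + $665.64 + $7.22 + $14.43 + $72.17 + $57.74 + $213.95 + $257.59 = $1,891.61
Net pay = $2,886.92 − $1,891.61 = $995.31

$995.31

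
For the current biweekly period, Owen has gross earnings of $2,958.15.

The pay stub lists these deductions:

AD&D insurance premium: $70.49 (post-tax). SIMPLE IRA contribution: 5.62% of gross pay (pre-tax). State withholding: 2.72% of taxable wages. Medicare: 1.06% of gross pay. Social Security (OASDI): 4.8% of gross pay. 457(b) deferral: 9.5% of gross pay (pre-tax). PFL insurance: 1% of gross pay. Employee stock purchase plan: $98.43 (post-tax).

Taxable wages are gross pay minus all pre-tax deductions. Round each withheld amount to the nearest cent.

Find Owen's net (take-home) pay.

$2,070.73

457(b) deferral: $2,958.15 × 0.095 = $281.02
SIMPLE IRA contribution: $2,958.15 × 0.0562 = $166.25
Pre-tax total = $281.02 + $166.25 = $447.27
Taxable wages = $2,958.15 − $447.27 = $2,510.88
State withholding: $2,510.88 × 0.0272 = $68.30
Medicare: $2,958.15 × 0.0106 = $31.36
Social Security (OASDI): $2,958.15 × 0.048 = $141.99
PFL insurance: $2,958.15 × 0.01 = $29.58
AD&D insurance premium: $70.49
Employee stock purchase plan: $98.43
Total deductions = $281.02 + $166.25 + $68.30 + $31.36 + $141.99 + $29.58 + $70.49 + $98.43 = $887.42
Net pay = $2,958.15 − $887.42 = $2,070.73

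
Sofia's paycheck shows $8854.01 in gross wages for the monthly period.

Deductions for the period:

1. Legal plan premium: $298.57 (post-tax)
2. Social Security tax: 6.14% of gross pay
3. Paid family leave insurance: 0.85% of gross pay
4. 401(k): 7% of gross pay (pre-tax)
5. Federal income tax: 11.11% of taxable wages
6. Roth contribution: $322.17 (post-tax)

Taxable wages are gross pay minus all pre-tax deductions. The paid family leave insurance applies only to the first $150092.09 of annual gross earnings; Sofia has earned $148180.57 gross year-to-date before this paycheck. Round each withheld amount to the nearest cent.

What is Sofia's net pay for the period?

$6138.78

401(k): $8854.01 × 0.07 = $619.78
Taxable wages = $8854.01 − $619.78 = $8234.23
Federal income tax: $8234.23 × 0.1111 = $914.82
Social Security tax: $8854.01 × 0.0614 = $543.64
Paid family leave insurance: only $150092.09 − $148180.57 = $1911.52 of this check is subject → $1911.52 × 0.0085 = $16.25
Legal plan premium: $298.57
Roth contribution: $322.17
Total deductions = $619.78 + $914.82 + $543.64 + $16.25 + $298.57 + $322.17 = $2715.23
Net pay = $8854.01 − $2715.23 = $6138.78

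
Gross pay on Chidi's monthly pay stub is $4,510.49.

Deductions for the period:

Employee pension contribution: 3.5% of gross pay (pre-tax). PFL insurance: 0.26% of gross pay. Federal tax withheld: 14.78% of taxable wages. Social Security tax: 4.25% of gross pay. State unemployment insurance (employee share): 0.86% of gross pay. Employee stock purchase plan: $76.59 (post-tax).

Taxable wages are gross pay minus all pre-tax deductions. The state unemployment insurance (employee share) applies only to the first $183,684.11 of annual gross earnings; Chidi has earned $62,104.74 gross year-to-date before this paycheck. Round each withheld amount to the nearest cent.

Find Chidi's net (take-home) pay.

$3,390.49

Employee pension contribution: $4,510.49 × 0.035 = $157.87
Taxable wages = $4,510.49 − $157.87 = $4,352.62
Federal tax withheld: $4,352.62 × 0.1478 = $643.32
Social Security tax: $4,510.49 × 0.0425 = $191.70
State unemployment insurance (employee share): cap not yet reached, full $4,510.49 is subject → $4,510.49 × 0.0086 = $38.79
PFL insurance: $4,510.49 × 0.0026 = $11.73
Employee stock purchase plan: $76.59
Total deductions = $157.87 + $643.32 + $191.70 + $38.79 + $11.73 + $76.59 = $1,120.00
Net pay = $4,510.49 − $1,120.00 = $3,390.49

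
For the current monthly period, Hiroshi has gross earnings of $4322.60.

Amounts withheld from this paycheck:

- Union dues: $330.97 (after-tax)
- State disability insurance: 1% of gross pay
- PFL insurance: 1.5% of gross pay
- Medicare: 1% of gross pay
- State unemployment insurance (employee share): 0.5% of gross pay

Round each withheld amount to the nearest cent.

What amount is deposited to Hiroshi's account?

$3818.72

Medicare: $4322.60 × 0.01 = $43.23
State unemployment insurance (employee share): $4322.60 × 0.005 = $21.61
PFL insurance: $4322.60 × 0.015 = $64.84
State disability insurance: $4322.60 × 0.01 = $43.23
Union dues: $330.97
Total deductions = $43.23 + $21.61 + $64.84 + $43.23 + $330.97 = $503.88
Net pay = $4322.60 − $503.88 = $3818.72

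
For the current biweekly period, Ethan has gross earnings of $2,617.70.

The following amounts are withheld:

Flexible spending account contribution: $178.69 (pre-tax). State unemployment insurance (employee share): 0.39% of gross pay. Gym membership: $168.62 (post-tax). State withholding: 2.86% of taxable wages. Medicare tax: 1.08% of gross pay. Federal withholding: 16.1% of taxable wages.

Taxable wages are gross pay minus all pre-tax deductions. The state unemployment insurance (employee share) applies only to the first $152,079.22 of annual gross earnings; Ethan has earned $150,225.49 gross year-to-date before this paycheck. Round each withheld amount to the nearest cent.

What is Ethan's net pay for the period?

$1,772.45

Flexible spending account contribution: $178.69
Taxable wages = $2,617.70 − $178.69 = $2,439.01
State withholding: $2,439.01 × 0.0286 = $69.76
Federal withholding: $2,439.01 × 0.161 = $392.68
State unemployment insurance (employee share): only $152,079.22 − $150,225.49 = $1,853.73 of this check is subject → $1,853.73 × 0.0039 = $7.23
Medicare tax: $2,617.70 × 0.0108 = $28.27
Gym membership: $168.62
Total deductions = $178.69 + $69.76 + $392.68 + $7.23 + $28.27 + $168.62 = $845.25
Net pay = $2,617.70 − $845.25 = $1,772.45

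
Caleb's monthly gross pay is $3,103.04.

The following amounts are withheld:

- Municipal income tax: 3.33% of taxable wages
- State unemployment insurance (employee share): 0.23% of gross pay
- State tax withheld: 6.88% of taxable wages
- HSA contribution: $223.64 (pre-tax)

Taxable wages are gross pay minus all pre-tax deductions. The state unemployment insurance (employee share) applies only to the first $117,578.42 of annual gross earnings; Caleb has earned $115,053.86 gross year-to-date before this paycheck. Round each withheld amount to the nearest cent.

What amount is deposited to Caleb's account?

HSA contribution: $223.64
Taxable wages = $3,103.04 − $223.64 = $2,879.40
State tax withheld: $2,879.40 × 0.0688 = $198.10
Municipal income tax: $2,879.40 × 0.0333 = $95.88
State unemployment insurance (employee share): only $117,578.42 − $115,053.86 = $2,524.56 of this check is subject → $2,524.56 × 0.0023 = $5.81
Total deductions = $223.64 + $198.10 + $95.88 + $5.81 = $523.43
Net pay = $3,103.04 − $523.43 = $2,579.61

$2,579.61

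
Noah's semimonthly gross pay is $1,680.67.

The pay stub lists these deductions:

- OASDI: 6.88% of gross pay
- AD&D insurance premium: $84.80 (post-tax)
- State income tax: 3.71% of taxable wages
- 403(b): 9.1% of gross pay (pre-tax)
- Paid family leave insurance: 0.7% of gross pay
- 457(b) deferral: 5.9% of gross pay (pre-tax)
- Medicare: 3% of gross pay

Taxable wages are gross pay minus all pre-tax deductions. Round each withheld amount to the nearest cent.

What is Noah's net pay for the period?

457(b) deferral: $1,680.67 × 0.059 = $99.16
403(b): $1,680.67 × 0.091 = $152.94
Pre-tax total = $99.16 + $152.94 = $252.10
Taxable wages = $1,680.67 − $252.10 = $1,428.57
State income tax: $1,428.57 × 0.0371 = $53.00
Paid family leave insurance: $1,680.67 × 0.007 = $11.76
OASDI: $1,680.67 × 0.0688 = $115.63
Medicare: $1,680.67 × 0.03 = $50.42
AD&D insurance premium: $84.80
Total deductions = $99.16 + $152.94 + $53.00 + $11.76 + $115.63 + $50.42 + $84.80 = $567.71
Net pay = $1,680.67 − $567.71 = $1,112.96

$1,112.96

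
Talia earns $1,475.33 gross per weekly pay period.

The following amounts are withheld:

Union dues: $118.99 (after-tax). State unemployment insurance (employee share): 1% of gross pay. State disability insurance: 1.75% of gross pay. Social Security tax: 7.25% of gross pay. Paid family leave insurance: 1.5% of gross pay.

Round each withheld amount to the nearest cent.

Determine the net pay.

$1,186.68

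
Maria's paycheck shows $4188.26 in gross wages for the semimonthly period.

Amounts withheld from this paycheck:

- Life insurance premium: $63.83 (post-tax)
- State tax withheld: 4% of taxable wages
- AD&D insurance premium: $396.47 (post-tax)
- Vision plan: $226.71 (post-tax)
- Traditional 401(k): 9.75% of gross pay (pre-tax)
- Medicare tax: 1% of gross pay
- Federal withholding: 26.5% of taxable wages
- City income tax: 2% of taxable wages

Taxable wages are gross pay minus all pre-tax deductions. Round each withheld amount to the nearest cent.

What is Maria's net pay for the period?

Traditional 401(k): $4188.26 × 0.0975 = $408.36
Taxable wages = $4188.26 − $408.36 = $3779.90
State tax withheld: $3779.90 × 0.04 = $151.20
Federal withholding: $3779.90 × 0.265 = $1001.67
City income tax: $3779.90 × 0.02 = $75.60
Medicare tax: $4188.26 × 0.01 = $41.88
AD&D insurance premium: $396.47
Vision plan: $226.71
Life insurance premium: $63.83
Total deductions = $408.36 + $151.20 + $1001.67 + $75.60 + $41.88 + $396.47 + $226.71 + $63.83 = $2365.72
Net pay = $4188.26 − $2365.72 = $1822.54

$1822.54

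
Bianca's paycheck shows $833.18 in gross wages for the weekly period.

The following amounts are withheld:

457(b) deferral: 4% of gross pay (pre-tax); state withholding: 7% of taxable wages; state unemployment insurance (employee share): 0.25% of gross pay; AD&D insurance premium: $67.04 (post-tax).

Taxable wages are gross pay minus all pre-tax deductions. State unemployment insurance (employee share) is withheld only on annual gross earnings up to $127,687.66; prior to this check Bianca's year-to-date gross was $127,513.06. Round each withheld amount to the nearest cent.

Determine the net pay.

$676.38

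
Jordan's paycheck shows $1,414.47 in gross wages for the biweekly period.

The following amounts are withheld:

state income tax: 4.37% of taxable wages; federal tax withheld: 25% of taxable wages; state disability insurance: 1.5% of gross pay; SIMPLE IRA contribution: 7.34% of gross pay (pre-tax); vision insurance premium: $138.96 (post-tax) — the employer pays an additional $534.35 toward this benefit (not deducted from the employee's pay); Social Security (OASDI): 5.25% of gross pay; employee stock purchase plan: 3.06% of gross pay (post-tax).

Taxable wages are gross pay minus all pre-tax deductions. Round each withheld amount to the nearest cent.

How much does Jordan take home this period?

SIMPLE IRA contribution: $1,414.47 × 0.0734 = $103.82
Taxable wages = $1,414.47 − $103.82 = $1,310.65
Federal tax withheld: $1,310.65 × 0.25 = $327.66
State income tax: $1,310.65 × 0.0437 = $57.28
State disability insurance: $1,414.47 × 0.015 = $21.22
Social Security (OASDI): $1,414.47 × 0.0525 = $74.26
Employee stock purchase plan: $1,414.47 × 0.0306 = $43.28
Vision insurance premium: $138.96
(Employer's $534.35 toward vision insurance premium is not withheld from the employee.)
Total deductions = $103.82 + $327.66 + $57.28 + $21.22 + $74.26 + $43.28 + $138.96 = $766.48
Net pay = $1,414.47 − $766.48 = $647.99

$647.99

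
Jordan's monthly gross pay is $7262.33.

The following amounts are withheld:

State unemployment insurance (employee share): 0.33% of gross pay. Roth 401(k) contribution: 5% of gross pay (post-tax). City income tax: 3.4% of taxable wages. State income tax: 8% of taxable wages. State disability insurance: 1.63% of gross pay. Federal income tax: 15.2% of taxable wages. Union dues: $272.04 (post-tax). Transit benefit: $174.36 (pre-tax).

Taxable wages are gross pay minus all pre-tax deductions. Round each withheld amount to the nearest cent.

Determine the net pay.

$4425.06

Transit benefit: $174.36
Taxable wages = $7262.33 − $174.36 = $7087.97
State income tax: $7087.97 × 0.08 = $567.04
City income tax: $7087.97 × 0.034 = $240.99
Federal income tax: $7087.97 × 0.152 = $1077.37
State unemployment insurance (employee share): $7262.33 × 0.0033 = $23.97
State disability insurance: $7262.33 × 0.0163 = $118.38
Roth 401(k) contribution: $7262.33 × 0.05 = $363.12
Union dues: $272.04
Total deductions = $174.36 + $567.04 + $240.99 + $1077.37 + $23.97 + $118.38 + $363.12 + $272.04 = $2837.27
Net pay = $7262.33 − $2837.27 = $4425.06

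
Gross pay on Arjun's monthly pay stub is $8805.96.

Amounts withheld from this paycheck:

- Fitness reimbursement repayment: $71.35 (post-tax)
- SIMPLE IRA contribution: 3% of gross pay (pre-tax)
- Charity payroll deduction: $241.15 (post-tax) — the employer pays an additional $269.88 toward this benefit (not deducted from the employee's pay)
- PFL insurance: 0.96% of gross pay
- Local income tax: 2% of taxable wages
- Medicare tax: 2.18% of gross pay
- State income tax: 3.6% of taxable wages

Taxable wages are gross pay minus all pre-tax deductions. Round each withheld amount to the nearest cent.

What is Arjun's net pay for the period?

SIMPLE IRA contribution: $8805.96 × 0.03 = $264.18
Taxable wages = $8805.96 − $264.18 = $8541.78
Local income tax: $8541.78 × 0.02 = $170.84
State income tax: $8541.78 × 0.036 = $307.50
PFL insurance: $8805.96 × 0.0096 = $84.54
Medicare tax: $8805.96 × 0.0218 = $191.97
Fitness reimbursement repayment: $71.35
Charity payroll deduction: $241.15
(Employer's $269.88 toward charity payroll deduction is not withheld from the employee.)
Total deductions = $264.18 + $170.84 + $307.50 + $84.54 + $191.97 + $71.35 + $241.15 = $1331.53
Net pay = $8805.96 − $1331.53 = $7474.43

$7474.43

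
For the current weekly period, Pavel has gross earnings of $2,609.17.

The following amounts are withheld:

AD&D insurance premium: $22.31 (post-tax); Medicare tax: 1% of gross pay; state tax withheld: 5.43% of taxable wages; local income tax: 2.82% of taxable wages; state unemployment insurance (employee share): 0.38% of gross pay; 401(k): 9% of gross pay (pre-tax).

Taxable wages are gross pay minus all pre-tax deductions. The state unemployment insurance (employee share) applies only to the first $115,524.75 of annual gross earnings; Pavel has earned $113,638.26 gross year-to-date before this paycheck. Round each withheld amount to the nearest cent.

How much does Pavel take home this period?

$2,122.88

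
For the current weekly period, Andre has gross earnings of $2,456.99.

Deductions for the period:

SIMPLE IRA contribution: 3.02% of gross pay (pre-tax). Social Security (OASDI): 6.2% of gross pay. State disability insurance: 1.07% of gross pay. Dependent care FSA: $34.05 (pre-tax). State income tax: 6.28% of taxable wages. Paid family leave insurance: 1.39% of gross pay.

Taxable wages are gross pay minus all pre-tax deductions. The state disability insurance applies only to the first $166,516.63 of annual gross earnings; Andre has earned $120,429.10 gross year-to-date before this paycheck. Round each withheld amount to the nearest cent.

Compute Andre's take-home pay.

$1,988.47

SIMPLE IRA contribution: $2,456.99 × 0.0302 = $74.20
Dependent care FSA: $34.05
Pre-tax total = $74.20 + $34.05 = $108.25
Taxable wages = $2,456.99 − $108.25 = $2,348.74
State income tax: $2,348.74 × 0.0628 = $147.50
Social Security (OASDI): $2,456.99 × 0.062 = $152.33
State disability insurance: cap not yet reached, full $2,456.99 is subject → $2,456.99 × 0.0107 = $26.29
Paid family leave insurance: $2,456.99 × 0.0139 = $34.15
Total deductions = $74.20 + $34.05 + $147.50 + $152.33 + $26.29 + $34.15 = $468.52
Net pay = $2,456.99 − $468.52 = $1,988.47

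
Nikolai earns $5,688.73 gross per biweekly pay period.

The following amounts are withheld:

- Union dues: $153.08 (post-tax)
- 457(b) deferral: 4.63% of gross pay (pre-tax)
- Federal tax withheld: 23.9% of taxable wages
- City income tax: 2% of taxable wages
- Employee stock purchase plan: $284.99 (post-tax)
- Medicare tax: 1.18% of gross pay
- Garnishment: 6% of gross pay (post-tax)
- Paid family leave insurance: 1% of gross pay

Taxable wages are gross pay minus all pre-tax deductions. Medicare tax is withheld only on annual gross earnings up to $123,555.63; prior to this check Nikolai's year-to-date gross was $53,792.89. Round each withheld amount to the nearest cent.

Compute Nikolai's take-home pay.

457(b) deferral: $5,688.73 × 0.0463 = $263.39
Taxable wages = $5,688.73 − $263.39 = $5,425.34
City income tax: $5,425.34 × 0.02 = $108.51
Federal tax withheld: $5,425.34 × 0.239 = $1,296.66
Paid family leave insurance: $5,688.73 × 0.01 = $56.89
Medicare tax: cap not yet reached, full $5,688.73 is subject → $5,688.73 × 0.0118 = $67.13
Garnishment: $5,688.73 × 0.06 = $341.32
Union dues: $153.08
Employee stock purchase plan: $284.99
Total deductions = $263.39 + $108.51 + $1,296.66 + $56.89 + $67.13 + $341.32 + $153.08 + $284.99 = $2,571.97
Net pay = $5,688.73 − $2,571.97 = $3,116.76

$3,116.76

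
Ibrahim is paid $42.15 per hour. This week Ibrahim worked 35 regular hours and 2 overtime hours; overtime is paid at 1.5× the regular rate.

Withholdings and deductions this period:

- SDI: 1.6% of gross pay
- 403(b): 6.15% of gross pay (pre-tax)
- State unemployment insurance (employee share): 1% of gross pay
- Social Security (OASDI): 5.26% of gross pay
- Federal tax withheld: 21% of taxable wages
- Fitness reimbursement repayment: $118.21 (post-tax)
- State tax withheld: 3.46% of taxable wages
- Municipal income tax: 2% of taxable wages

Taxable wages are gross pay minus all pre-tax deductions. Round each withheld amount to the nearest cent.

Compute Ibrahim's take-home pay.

$861.35

Regular pay: 35 × $42.15 = $1475.25
Overtime pay: 2 × $42.15 × 1.5 = $126.45
Gross pay = $1475.25 + $126.45 = $1601.70
403(b): $1601.70 × 0.0615 = $98.50
Taxable wages = $1601.70 − $98.50 = $1503.20
State tax withheld: $1503.20 × 0.0346 = $52.01
Municipal income tax: $1503.20 × 0.02 = $30.06
Federal tax withheld: $1503.20 × 0.21 = $315.67
State unemployment insurance (employee share): $1601.70 × 0.01 = $16.02
SDI: $1601.70 × 0.016 = $25.63
Social Security (OASDI): $1601.70 × 0.0526 = $84.25
Fitness reimbursement repayment: $118.21
Total deductions = $98.50 + $52.01 + $30.06 + $315.67 + $16.02 + $25.63 + $84.25 + $118.21 = $740.35
Net pay = $1601.70 − $740.35 = $861.35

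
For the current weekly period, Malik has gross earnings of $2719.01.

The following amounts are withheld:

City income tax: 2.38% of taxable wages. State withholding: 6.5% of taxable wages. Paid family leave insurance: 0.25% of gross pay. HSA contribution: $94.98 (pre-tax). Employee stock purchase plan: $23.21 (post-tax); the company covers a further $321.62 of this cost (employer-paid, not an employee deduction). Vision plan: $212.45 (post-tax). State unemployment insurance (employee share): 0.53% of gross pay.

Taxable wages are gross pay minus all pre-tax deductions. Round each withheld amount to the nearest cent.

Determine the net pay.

HSA contribution: $94.98
Taxable wages = $2719.01 − $94.98 = $2624.03
State withholding: $2624.03 × 0.065 = $170.56
City income tax: $2624.03 × 0.0238 = $62.45
Paid family leave insurance: $2719.01 × 0.0025 = $6.80
State unemployment insurance (employee share): $2719.01 × 0.0053 = $14.41
Vision plan: $212.45
Employee stock purchase plan: $23.21
(Employer's $321.62 toward employee stock purchase plan is not withheld from the employee.)
Total deductions = $94.98 + $170.56 + $62.45 + $6.80 + $14.41 + $212.45 + $23.21 = $584.86
Net pay = $2719.01 − $584.86 = $2134.15

$2134.15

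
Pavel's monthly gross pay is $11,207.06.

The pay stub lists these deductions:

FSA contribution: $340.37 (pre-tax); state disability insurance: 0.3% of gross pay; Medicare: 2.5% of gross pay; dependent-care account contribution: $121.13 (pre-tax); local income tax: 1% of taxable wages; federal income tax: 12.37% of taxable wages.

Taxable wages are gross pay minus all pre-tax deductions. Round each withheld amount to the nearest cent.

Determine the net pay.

$8,995.07

FSA contribution: $340.37
Dependent-care account contribution: $121.13
Pre-tax total = $340.37 + $121.13 = $461.50
Taxable wages = $11,207.06 − $461.50 = $10,745.56
Federal income tax: $10,745.56 × 0.1237 = $1,329.23
Local income tax: $10,745.56 × 0.01 = $107.46
State disability insurance: $11,207.06 × 0.003 = $33.62
Medicare: $11,207.06 × 0.025 = $280.18
Total deductions = $340.37 + $121.13 + $1,329.23 + $107.46 + $33.62 + $280.18 = $2,211.99
Net pay = $11,207.06 − $2,211.99 = $8,995.07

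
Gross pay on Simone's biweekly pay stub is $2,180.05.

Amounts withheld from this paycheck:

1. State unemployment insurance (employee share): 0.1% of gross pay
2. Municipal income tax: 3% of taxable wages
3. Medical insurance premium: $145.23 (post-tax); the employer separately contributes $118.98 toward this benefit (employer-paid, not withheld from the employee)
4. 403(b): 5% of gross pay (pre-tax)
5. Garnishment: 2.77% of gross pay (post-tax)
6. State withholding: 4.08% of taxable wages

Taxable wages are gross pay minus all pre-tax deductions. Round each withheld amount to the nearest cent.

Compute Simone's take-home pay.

403(b): $2,180.05 × 0.05 = $109.00
Taxable wages = $2,180.05 − $109.00 = $2,071.05
Municipal income tax: $2,071.05 × 0.03 = $62.13
State withholding: $2,071.05 × 0.0408 = $84.50
State unemployment insurance (employee share): $2,180.05 × 0.001 = $2.18
Garnishment: $2,180.05 × 0.0277 = $60.39
Medical insurance premium: $145.23
(Employer's $118.98 toward medical insurance premium is not withheld from the employee.)
Total deductions = $109.00 + $62.13 + $84.50 + $2.18 + $60.39 + $145.23 = $463.43
Net pay = $2,180.05 − $463.43 = $1,716.62

$1,716.62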